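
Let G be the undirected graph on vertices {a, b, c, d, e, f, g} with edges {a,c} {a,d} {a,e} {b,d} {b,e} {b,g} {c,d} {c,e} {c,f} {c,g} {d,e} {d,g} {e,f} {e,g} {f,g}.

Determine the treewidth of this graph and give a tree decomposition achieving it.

Each bag holds 4 vertices, so the decomposition has width 3, which upper-bounds the treewidth. For the lower bound, the 4 vertices {c, d, e, g} are pairwise adjacent, and any tree decomposition puts a clique entirely inside one bag — forcing width ≥ 3. Therefore the treewidth is 3.

Treewidth 3.
One such decomposition:
Bags: B1 = {a, c, d, e}  B2 = {c, d, e, g}  B3 = {c, e, f, g}  B4 = {b, d, e, g}
Tree: B1–B2, B2–B3, B2–B4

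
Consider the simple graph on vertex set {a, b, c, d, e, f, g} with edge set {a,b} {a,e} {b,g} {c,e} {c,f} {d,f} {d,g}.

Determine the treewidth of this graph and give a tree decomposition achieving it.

Treewidth 2.
Bags: B1 = {b, d, g}  B2 = {b, d, f}  B3 = {b, c, f}  B4 = {b, c, e}  B5 = {a, b, e}
Tree: B1–B2, B2–B3, B3–B4, B4–B5

Every bag has size at most 3, so the width is 3 − 1 = 2 and tw(G) ≤ 2. Since b–g–d–f–c–e–a–b is a cycle in G, G is not acyclic. Forests are exactly the graphs of treewidth ≤ 1, so tw(G) ≥ 2. Combining the bounds, tw(G) = 2.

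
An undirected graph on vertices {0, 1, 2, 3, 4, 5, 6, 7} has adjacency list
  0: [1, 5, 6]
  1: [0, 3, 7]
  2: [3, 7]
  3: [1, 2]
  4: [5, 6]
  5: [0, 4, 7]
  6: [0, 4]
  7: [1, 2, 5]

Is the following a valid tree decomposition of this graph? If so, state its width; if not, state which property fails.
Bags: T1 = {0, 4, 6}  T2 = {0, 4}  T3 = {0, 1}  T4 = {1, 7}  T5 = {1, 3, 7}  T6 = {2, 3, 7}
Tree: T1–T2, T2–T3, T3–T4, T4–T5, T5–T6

A tree decomposition must satisfy three properties: every vertex lies in some bag; for every edge, both endpoints lie together in some bag; and for every vertex, the bags containing it form a connected subtree. Here vertex 5 appears in no bag, so the decomposition is invalid.

No — vertex 5 appears in no bag.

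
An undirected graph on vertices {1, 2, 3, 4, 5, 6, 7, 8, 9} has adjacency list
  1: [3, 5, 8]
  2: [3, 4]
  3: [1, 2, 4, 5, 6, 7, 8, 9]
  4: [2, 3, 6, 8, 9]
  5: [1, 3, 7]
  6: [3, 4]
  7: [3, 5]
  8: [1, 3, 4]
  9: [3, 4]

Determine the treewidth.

A width-2 tree decomposition is:
Bags: B1 = {3, 4, 8}  B2 = {3, 4, 6}  B3 = {1, 3, 8}  B4 = {2, 3, 4}  B5 = {3, 4, 9}  B6 = {1, 3, 5}  B7 = {3, 5, 7}
Tree: B1–B2, B1–B3, B1–B4, B1–B5, B3–B6, B6–B7
Every bag has size at most 3, so the width is 3 − 1 = 2 and tw(G) ≤ 2. For the lower bound, the 3 vertices {1, 3, 8} are pairwise adjacent, and any tree decomposition puts a clique entirely inside one bag — forcing width ≥ 2. Hence tw(G) = 2 exactly.

2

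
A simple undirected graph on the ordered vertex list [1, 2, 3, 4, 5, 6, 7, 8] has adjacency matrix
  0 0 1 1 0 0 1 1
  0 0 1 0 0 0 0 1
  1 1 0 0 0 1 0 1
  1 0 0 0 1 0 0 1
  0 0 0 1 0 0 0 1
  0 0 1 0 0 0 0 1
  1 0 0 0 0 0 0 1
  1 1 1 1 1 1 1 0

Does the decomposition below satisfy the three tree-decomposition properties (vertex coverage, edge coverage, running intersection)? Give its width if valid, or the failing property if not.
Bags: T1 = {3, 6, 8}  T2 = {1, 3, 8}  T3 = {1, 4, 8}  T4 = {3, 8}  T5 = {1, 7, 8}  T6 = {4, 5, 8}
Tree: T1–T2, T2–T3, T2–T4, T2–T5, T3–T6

A tree decomposition must satisfy three properties: every vertex lies in some bag; for every edge, both endpoints lie together in some bag; and for every vertex, the bags containing it form a connected subtree. Here vertex 2 appears in no bag, so the decomposition is invalid.

No — vertex 2 appears in no bag.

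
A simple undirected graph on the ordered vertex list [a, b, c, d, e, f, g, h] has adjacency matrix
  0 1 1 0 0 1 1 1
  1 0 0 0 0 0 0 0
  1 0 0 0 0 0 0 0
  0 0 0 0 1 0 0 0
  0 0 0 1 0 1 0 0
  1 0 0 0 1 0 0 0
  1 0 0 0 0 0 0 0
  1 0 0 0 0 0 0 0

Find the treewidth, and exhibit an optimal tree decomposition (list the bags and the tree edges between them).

Treewidth 1.
One such decomposition:
Bags: B1 = {a, f}  B2 = {e, f}  B3 = {a, c}  B4 = {d, e}  B5 = {a, h}  B6 = {a, g}  B7 = {a, b}
Tree: B1–B2, B1–B3, B2–B4, B3–B5, B1–B6, B1–B7

Every bag has size at most 2, so the width is 2 − 1 = 1 and tw(G) ≤ 1. Since G has at least one edge (e.g. a–f), it is not an edgeless graph, so tw(G) ≥ 1. Therefore the treewidth is 1.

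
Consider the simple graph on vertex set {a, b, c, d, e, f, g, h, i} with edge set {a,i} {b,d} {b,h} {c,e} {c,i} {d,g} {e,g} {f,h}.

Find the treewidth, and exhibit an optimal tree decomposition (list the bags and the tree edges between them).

Treewidth 1.
One such decomposition:
Bags: B1 = {f, h}  B2 = {b, h}  B3 = {b, d}  B4 = {d, g}  B5 = {e, g}  B6 = {c, e}  B7 = {c, i}  B8 = {a, i}
Tree: B1–B2, B2–B3, B3–B4, B4–B5, B5–B6, B6–B7, B7–B8

The largest bag has 2 vertices, giving width 1; this decomposition certifies tw(G) ≤ 1. Since G has at least one edge (e.g. f–h), it is not an edgeless graph, so tw(G) ≥ 1. Hence tw(G) = 1 exactly.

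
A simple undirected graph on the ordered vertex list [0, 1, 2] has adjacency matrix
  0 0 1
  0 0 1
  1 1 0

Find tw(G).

A width-1 tree decomposition is:
Bags: B1 = {1, 2}  B2 = {0, 2}
Tree: B1–B2
The largest bag has 2 vertices, giving width 1; this decomposition certifies tw(G) ≤ 1. G has an edge, so its treewidth is at least 1. Combining the bounds, tw(G) = 1.

1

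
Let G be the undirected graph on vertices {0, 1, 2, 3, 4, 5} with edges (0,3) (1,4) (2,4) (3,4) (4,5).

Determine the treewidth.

1

A width-1 tree decomposition is:
Bags: B1 = {3, 4}  B2 = {2, 4}  B3 = {4, 5}  B4 = {1, 4}  B5 = {0, 3}
Tree: B1–B2, B1–B3, B1–B4, B1–B5
Each bag holds 2 vertices, so the decomposition has width 1, which upper-bounds the treewidth. Since G has at least one edge (e.g. 4–3), it is not an edgeless graph, so tw(G) ≥ 1. Therefore the treewidth is 1.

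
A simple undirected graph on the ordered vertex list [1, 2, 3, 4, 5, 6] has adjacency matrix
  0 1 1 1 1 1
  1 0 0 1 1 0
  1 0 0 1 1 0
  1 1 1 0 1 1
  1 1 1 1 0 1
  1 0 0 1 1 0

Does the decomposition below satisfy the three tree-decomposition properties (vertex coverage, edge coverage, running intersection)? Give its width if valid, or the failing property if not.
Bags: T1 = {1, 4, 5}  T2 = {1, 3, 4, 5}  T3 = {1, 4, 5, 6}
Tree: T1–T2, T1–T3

No — vertex 2 appears in no bag.

A tree decomposition must satisfy three properties: every vertex lies in some bag; for every edge, both endpoints lie together in some bag; and for every vertex, the bags containing it form a connected subtree. Here vertex 2 appears in no bag, so the decomposition is invalid.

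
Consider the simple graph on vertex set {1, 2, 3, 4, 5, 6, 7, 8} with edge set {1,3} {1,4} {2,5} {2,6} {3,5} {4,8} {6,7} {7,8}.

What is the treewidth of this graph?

2

A width-2 tree decomposition is:
Bags: B1 = {1, 3, 5}  B2 = {1, 2, 5}  B3 = {1, 2, 6}  B4 = {1, 6, 7}  B5 = {1, 7, 8}  B6 = {1, 4, 8}
Tree: B1–B2, B2–B3, B3–B4, B4–B5, B5–B6
The largest bag has 3 vertices, giving width 2; this decomposition certifies tw(G) ≤ 2. The edges 1–3–5–2–6–7–8–4–1 form a cycle, so G is not a tree and its treewidth is at least 2. The upper and lower bounds meet at 2, so that is the treewidth.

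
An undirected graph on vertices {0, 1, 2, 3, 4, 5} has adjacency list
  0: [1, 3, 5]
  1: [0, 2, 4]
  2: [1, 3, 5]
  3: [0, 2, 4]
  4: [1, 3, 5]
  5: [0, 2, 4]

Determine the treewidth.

A width-3 tree decomposition is:
Bags: B1 = {1, 3, 4, 5}  B2 = {1, 2, 3, 5}  B3 = {0, 1, 3, 5}
Tree: B1–B2, B2–B3
Each bag holds 4 vertices, so the decomposition has width 3, which upper-bounds the treewidth. For the lower bound: the 4 vertex sets {3,4}, {1,2}, {5}, {0} are disjoint, each induces a connected subgraph, and every pair is joined by at least one edge of G. Contracting each set to a single vertex therefore yields K_{4} as a minor, and since treewidth is minor-monotone, tw(G) ≥ tw(K_{4}) = 3. Combining the bounds, tw(G) = 3.

3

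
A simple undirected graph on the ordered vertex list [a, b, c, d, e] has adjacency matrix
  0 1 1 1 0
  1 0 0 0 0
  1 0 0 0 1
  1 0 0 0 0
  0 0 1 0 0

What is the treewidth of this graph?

1

A width-1 tree decomposition is:
Bags: B1 = {a, c}  B2 = {a, d}  B3 = {a, b}  B4 = {c, e}
Tree: B1–B2, B1–B3, B1–B4
Each bag holds 2 vertices, so the decomposition has width 1, which upper-bounds the treewidth. Since G has at least one edge (e.g. c–a), it is not an edgeless graph, so tw(G) ≥ 1. Hence tw(G) = 1 exactly.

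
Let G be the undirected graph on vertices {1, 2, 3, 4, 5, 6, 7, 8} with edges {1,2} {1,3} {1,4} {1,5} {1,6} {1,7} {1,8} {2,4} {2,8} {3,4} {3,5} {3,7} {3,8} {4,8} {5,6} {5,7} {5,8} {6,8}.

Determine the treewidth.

3

A width-3 tree decomposition is:
Bags: B1 = {1, 3, 5, 8}  B2 = {1, 3, 4, 8}  B3 = {1, 3, 5, 7}  B4 = {1, 5, 6, 8}  B5 = {1, 2, 4, 8}
Tree: B1–B2, B1–B3, B1–B4, B2–B5
Every bag has size at most 4, so the width is 4 − 1 = 3 and tw(G) ≤ 3. For the lower bound, the 4 vertices {1, 2, 4, 8} are pairwise adjacent, and any tree decomposition puts a clique entirely inside one bag — forcing width ≥ 3. The upper and lower bounds meet at 3, so that is the treewidth.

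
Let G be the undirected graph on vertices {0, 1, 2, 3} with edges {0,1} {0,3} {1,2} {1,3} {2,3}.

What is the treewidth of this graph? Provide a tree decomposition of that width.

Treewidth 2.
One such decomposition:
Bags: B1 = {1, 2, 3}  B2 = {0, 1, 3}
Tree: B1–B2

Every bag has size at most 3, so the width is 3 − 1 = 2 and tw(G) ≤ 2. Conversely, {0, 1, 3} is a clique of size 3, and the vertices of any clique must share a bag in every tree decomposition; so some bag has ≥ 3 vertices and tw(G) ≥ 2. Combining the bounds, tw(G) = 2.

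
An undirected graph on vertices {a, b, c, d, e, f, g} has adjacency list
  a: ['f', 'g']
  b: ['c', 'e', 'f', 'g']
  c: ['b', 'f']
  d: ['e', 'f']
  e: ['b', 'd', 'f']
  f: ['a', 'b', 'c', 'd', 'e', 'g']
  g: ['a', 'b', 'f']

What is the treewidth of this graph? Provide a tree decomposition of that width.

Every bag has size at most 3, so the width is 3 − 1 = 2 and tw(G) ≤ 2. Conversely, {d, e, f} is a clique of size 3, and the vertices of any clique must share a bag in every tree decomposition; so some bag has ≥ 3 vertices and tw(G) ≥ 2. The upper and lower bounds meet at 2, so that is the treewidth.

Treewidth 2.
One optimal decomposition is:
Bags: B1 = {b, f, g}  B2 = {a, f, g}  B3 = {b, e, f}  B4 = {d, e, f}  B5 = {b, c, f}
Tree: B1–B2, B1–B3, B3–B4, B1–B5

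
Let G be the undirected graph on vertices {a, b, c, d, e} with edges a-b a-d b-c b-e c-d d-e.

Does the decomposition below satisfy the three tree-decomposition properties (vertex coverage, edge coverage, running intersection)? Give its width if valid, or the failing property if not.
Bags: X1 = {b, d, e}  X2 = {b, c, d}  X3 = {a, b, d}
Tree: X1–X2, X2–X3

Vertex coverage: the bags together contain {a, b, c, d, e}, the full vertex set. Edge coverage: each edge of G has both endpoints in at least one bag. Running intersection: for every vertex, the bags containing it form a connected subtree. All three properties hold, so this is a valid tree decomposition of width max|bag| − 1 = 2, and hence tw(G) ≤ 2.

Yes; width 2.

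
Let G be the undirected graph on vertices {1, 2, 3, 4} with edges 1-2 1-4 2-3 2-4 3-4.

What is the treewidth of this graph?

2

A width-2 tree decomposition is:
Bags: B1 = {1, 2, 4}  B2 = {2, 3, 4}
Tree: B1–B2
Every bag has size at most 3, so the width is 3 − 1 = 2 and tw(G) ≤ 2. For the lower bound, the 3 vertices {1, 2, 4} are pairwise adjacent, and any tree decomposition puts a clique entirely inside one bag — forcing width ≥ 2. The upper and lower bounds meet at 2, so that is the treewidth.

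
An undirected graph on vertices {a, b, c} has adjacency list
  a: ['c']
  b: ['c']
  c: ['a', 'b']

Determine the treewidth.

A width-1 tree decomposition is:
Bags: B1 = {b, c}  B2 = {a, c}
Tree: B1–B2
The largest bag has 2 vertices, giving width 1; this decomposition certifies tw(G) ≤ 1. G has an edge, so its treewidth is at least 1. The upper and lower bounds meet at 1, so that is the treewidth.

1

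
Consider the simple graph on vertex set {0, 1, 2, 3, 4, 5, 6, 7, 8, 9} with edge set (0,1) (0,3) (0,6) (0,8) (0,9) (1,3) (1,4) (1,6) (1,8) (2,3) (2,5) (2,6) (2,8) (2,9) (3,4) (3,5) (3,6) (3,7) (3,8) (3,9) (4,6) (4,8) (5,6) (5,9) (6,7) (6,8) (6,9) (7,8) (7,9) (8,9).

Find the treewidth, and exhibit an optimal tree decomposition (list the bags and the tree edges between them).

Each bag holds 5 vertices, so the decomposition has width 4, which upper-bounds the treewidth. Conversely, {0, 1, 3, 6, 8} is a clique of size 5, and the vertices of any clique must share a bag in every tree decomposition; so some bag has ≥ 5 vertices and tw(G) ≥ 4. The upper and lower bounds meet at 4, so that is the treewidth.

Treewidth 4.
One such decomposition:
Bags: B1 = {0, 3, 6, 8, 9}  B2 = {2, 3, 6, 8, 9}  B3 = {0, 1, 3, 6, 8}  B4 = {3, 6, 7, 8, 9}  B5 = {2, 3, 5, 6, 9}  B6 = {1, 3, 4, 6, 8}
Tree: B1–B2, B1–B3, B1–B4, B2–B5, B3–B6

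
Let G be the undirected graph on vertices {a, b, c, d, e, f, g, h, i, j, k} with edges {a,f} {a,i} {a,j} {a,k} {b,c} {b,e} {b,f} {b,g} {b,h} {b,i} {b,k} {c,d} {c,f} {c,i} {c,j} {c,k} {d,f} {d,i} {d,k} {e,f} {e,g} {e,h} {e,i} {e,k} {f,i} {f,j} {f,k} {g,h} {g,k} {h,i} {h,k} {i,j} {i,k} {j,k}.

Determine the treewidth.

A width-4 tree decomposition is:
Bags: B1 = {b, c, f, i, k}  B2 = {b, e, f, i, k}  B3 = {c, f, i, j, k}  B4 = {b, e, h, i, k}  B5 = {a, f, i, j, k}  B6 = {b, e, g, h, k}  B7 = {c, d, f, i, k}
Tree: B1–B2, B1–B3, B2–B4, B3–B5, B4–B6, B3–B7
Every bag has size at most 5, so the width is 5 − 1 = 4 and tw(G) ≤ 4. On the other hand G contains the 5-clique {b, e, g, h, k}. A clique must lie in a single bag of any decomposition, so no decomposition can have width below 4. Therefore the treewidth is 4.

4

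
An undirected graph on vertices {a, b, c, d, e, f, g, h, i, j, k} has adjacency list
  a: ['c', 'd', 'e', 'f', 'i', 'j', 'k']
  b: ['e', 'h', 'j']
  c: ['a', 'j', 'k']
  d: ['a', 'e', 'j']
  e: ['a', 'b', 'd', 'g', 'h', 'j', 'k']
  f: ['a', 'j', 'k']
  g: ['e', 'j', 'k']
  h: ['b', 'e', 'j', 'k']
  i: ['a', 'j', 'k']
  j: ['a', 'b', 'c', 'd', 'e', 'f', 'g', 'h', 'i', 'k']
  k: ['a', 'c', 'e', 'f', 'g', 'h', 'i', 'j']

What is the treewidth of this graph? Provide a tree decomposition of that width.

Each bag holds 4 vertices, so the decomposition has width 3, which upper-bounds the treewidth. For the lower bound, the 4 vertices {a, d, e, j} are pairwise adjacent, and any tree decomposition puts a clique entirely inside one bag — forcing width ≥ 3. Therefore the treewidth is 3.

Treewidth 3.
Bags: B1 = {a, e, j, k}  B2 = {e, g, j, k}  B3 = {a, f, j, k}  B4 = {e, h, j, k}  B5 = {a, c, j, k}  B6 = {a, d, e, j}  B7 = {b, e, h, j}  B8 = {a, i, j, k}
Tree: B1–B2, B1–B3, B2–B4, B1–B5, B1–B6, B4–B7, B5–B8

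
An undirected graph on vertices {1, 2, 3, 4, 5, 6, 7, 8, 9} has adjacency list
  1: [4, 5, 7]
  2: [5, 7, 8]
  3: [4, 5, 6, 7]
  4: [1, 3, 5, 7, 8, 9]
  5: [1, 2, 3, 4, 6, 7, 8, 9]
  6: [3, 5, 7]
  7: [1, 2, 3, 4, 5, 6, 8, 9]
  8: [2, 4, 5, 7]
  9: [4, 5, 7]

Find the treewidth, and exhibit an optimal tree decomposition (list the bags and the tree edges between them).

The largest bag has 4 vertices, giving width 3; this decomposition certifies tw(G) ≤ 3. For the lower bound, the 4 vertices {2, 5, 7, 8} are pairwise adjacent, and any tree decomposition puts a clique entirely inside one bag — forcing width ≥ 3. Hence tw(G) = 3 exactly.

Treewidth 3.
One such decomposition:
Bags: B1 = {4, 5, 7, 8}  B2 = {3, 4, 5, 7}  B3 = {4, 5, 7, 9}  B4 = {1, 4, 5, 7}  B5 = {2, 5, 7, 8}  B6 = {3, 5, 6, 7}
Tree: B1–B2, B1–B3, B1–B4, B1–B5, B2–B6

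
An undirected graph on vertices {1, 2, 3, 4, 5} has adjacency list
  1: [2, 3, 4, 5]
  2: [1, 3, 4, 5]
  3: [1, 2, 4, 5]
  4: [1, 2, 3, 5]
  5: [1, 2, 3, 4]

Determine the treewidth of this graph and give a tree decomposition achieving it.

With just one bag of size 5, the width is 5 − 1 = 4, so tw(G) ≤ 4. On the other hand G contains the 5-clique {1, 2, 3, 4, 5}. A clique must lie in a single bag of any decomposition, so no decomposition can have width below 4. Therefore the treewidth is 4.

Treewidth 4.
One optimal decomposition is:
Bags: B1 = {1, 2, 3, 4, 5}
Tree: (single bag)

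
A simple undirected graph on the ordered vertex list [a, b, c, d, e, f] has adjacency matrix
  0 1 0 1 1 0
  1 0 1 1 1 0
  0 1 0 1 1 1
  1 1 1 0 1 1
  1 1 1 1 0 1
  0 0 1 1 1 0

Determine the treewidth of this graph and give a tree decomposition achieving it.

The largest bag has 4 vertices, giving width 3; this decomposition certifies tw(G) ≤ 3. Conversely, {c, d, e, f} is a clique of size 4, and the vertices of any clique must share a bag in every tree decomposition; so some bag has ≥ 4 vertices and tw(G) ≥ 3. Combining the bounds, tw(G) = 3.

Treewidth 3.
One optimal decomposition is:
Bags: B1 = {b, c, d, e}  B2 = {a, b, d, e}  B3 = {c, d, e, f}
Tree: B1–B2, B1–B3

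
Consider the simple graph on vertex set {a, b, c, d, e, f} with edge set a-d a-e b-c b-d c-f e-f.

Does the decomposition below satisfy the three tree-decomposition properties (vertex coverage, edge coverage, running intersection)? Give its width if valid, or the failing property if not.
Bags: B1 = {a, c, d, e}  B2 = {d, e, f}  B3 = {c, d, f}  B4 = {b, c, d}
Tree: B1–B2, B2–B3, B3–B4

A tree decomposition must satisfy three properties: every vertex lies in some bag; for every edge, both endpoints lie together in some bag; and for every vertex, the bags containing it form a connected subtree. Here bags containing vertex c are not connected in the tree, so the decomposition is invalid.

No — bags containing vertex c are not connected in the tree.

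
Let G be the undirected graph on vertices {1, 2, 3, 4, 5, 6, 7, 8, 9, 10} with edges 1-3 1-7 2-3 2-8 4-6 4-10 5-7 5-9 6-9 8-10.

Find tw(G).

A width-2 tree decomposition is:
Bags: B1 = {1, 5, 7}  B2 = {1, 3, 5}  B3 = {2, 3, 5}  B4 = {2, 5, 8}  B5 = {5, 8, 10}  B6 = {4, 5, 10}  B7 = {4, 5, 6}  B8 = {5, 6, 9}
Tree: B1–B2, B2–B3, B3–B4, B4–B5, B5–B6, B6–B7, B7–B8
Each bag holds 3 vertices, so the decomposition has width 2, which upper-bounds the treewidth. The edges 5–7–1–3–2–8–10–4–6–9–5 form a cycle, so G is not a tree and its treewidth is at least 2. The upper and lower bounds meet at 2, so that is the treewidth.

2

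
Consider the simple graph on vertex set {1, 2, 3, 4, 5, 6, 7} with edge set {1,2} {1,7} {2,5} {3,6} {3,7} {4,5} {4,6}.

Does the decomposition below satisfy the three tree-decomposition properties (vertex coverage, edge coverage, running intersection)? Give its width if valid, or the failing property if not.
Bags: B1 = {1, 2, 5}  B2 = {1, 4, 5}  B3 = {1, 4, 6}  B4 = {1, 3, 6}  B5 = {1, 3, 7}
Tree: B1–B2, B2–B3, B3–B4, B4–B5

Yes; width 2.

Vertex coverage: the bags together contain {1, 2, 3, 4, 5, 6, 7}, the full vertex set. Edge coverage: each edge of G has both endpoints in at least one bag. Running intersection: for every vertex, the bags containing it form a connected subtree. All three properties hold, so this is a valid tree decomposition of width max|bag| − 1 = 2, and hence tw(G) ≤ 2.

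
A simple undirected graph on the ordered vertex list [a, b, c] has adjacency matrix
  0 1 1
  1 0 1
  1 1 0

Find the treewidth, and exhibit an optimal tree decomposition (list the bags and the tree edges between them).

Treewidth 2.
One such decomposition:
Bags: B1 = {a, b, c}
Tree: (single bag)

With just one bag of size 3, the width is 3 − 1 = 2, so tw(G) ≤ 2. On the other hand G contains the 3-clique {a, b, c}. A clique must lie in a single bag of any decomposition, so no decomposition can have width below 2. The upper and lower bounds meet at 2, so that is the treewidth.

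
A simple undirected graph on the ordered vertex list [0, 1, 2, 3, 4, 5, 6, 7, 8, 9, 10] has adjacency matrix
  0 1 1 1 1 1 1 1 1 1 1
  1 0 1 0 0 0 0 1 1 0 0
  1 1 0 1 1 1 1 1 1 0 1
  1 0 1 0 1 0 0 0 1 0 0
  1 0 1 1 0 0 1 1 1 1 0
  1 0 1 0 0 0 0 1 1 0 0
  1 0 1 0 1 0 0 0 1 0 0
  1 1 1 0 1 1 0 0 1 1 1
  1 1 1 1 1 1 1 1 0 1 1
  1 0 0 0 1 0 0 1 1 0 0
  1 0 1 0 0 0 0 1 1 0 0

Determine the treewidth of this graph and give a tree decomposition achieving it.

Treewidth 4.
One such decomposition:
Bags: B1 = {0, 2, 5, 7, 8}  B2 = {0, 2, 4, 7, 8}  B3 = {0, 1, 2, 7, 8}  B4 = {0, 2, 7, 8, 10}  B5 = {0, 2, 4, 6, 8}  B6 = {0, 4, 7, 8, 9}  B7 = {0, 2, 3, 4, 8}
Tree: B1–B2, B1–B3, B2–B4, B2–B5, B2–B6, B2–B7

Each bag holds 5 vertices, so the decomposition has width 4, which upper-bounds the treewidth. For the lower bound, the 5 vertices {0, 4, 7, 8, 9} are pairwise adjacent, and any tree decomposition puts a clique entirely inside one bag — forcing width ≥ 4. Therefore the treewidth is 4.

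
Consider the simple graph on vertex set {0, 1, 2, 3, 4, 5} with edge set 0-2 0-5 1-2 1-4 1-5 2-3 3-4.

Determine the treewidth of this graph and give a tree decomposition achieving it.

The largest bag has 3 vertices, giving width 2; this decomposition certifies tw(G) ≤ 2. The edges 0–5–1–2–0 form a cycle, so G is not a tree and its treewidth is at least 2. The upper and lower bounds meet at 2, so that is the treewidth.

Treewidth 2.
Bags: B1 = {0, 2, 5}  B2 = {1, 2, 5}  B3 = {1, 2, 3}  B4 = {1, 3, 4}
Tree: B1–B2, B2–B3, B3–B4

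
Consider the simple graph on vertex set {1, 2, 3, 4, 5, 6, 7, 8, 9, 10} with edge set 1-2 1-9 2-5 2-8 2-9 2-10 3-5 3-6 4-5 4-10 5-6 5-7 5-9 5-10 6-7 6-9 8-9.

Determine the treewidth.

A width-2 tree decomposition is:
Bags: B1 = {5, 6, 9}  B2 = {3, 5, 6}  B3 = {2, 5, 9}  B4 = {2, 8, 9}  B5 = {2, 5, 10}  B6 = {4, 5, 10}  B7 = {5, 6, 7}  B8 = {1, 2, 9}
Tree: B1–B2, B1–B3, B3–B4, B3–B5, B5–B6, B1–B7, B3–B8
Each bag holds 3 vertices, so the decomposition has width 2, which upper-bounds the treewidth. For the lower bound, the 3 vertices {2, 8, 9} are pairwise adjacent, and any tree decomposition puts a clique entirely inside one bag — forcing width ≥ 2. Hence tw(G) = 2 exactly.

2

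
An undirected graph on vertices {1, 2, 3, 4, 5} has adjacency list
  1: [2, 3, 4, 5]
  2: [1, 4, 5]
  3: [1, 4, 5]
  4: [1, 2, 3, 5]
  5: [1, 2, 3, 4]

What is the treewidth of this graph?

A width-3 tree decomposition is:
Bags: B1 = {1, 2, 4, 5}  B2 = {1, 3, 4, 5}
Tree: B1–B2
The largest bag has 4 vertices, giving width 3; this decomposition certifies tw(G) ≤ 3. On the other hand G contains the 4-clique {1, 2, 4, 5}. A clique must lie in a single bag of any decomposition, so no decomposition can have width below 3. Combining the bounds, tw(G) = 3.

3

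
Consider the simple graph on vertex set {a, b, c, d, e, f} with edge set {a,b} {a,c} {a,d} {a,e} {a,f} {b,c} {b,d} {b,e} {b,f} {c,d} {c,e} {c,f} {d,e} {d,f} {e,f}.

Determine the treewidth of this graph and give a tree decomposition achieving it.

Treewidth 5.
One optimal decomposition is:
Bags: B1 = {a, b, c, d, e, f}
Tree: (single bag)

A single bag containing all 6 vertices is trivially a valid decomposition of width 5. Conversely, {a, b, c, d, e, f} is a clique of size 6, and the vertices of any clique must share a bag in every tree decomposition; so some bag has ≥ 6 vertices and tw(G) ≥ 5. Therefore the treewidth is 5.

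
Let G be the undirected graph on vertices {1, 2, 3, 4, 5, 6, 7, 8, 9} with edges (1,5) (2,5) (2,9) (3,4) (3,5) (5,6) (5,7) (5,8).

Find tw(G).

A width-1 tree decomposition is:
Bags: B1 = {2, 5}  B2 = {3, 5}  B3 = {3, 4}  B4 = {2, 9}  B5 = {5, 7}  B6 = {5, 6}  B7 = {5, 8}  B8 = {1, 5}
Tree: B1–B2, B2–B3, B1–B4, B2–B5, B1–B6, B6–B7, B2–B8
The largest bag has 2 vertices, giving width 1; this decomposition certifies tw(G) ≤ 1. Any graph with an edge has treewidth ≥ 1, and G has the edge 5–2. Combining the bounds, tw(G) = 1.

1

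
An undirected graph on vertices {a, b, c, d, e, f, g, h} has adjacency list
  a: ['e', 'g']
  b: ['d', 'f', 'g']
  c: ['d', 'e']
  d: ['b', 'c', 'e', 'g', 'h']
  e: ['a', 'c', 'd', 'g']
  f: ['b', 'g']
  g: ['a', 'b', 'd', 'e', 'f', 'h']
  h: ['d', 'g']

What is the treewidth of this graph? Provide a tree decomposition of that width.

Each bag holds 3 vertices, so the decomposition has width 2, which upper-bounds the treewidth. For the lower bound, the 3 vertices {d, e, g} are pairwise adjacent, and any tree decomposition puts a clique entirely inside one bag — forcing width ≥ 2. Therefore the treewidth is 2.

Treewidth 2.
One optimal decomposition is:
Bags: B1 = {d, e, g}  B2 = {d, g, h}  B3 = {c, d, e}  B4 = {b, d, g}  B5 = {a, e, g}  B6 = {b, f, g}
Tree: B1–B2, B1–B3, B2–B4, B1–B5, B4–B6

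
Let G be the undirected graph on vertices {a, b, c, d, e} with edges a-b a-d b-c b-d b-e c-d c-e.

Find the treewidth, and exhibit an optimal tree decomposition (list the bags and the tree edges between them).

Treewidth 2.
One such decomposition:
Bags: B1 = {a, b, d}  B2 = {b, c, d}  B3 = {b, c, e}
Tree: B1–B2, B2–B3

Every bag has size at most 3, so the width is 3 − 1 = 2 and tw(G) ≤ 2. For the lower bound, the 3 vertices {b, c, d} are pairwise adjacent, and any tree decomposition puts a clique entirely inside one bag — forcing width ≥ 2. Combining the bounds, tw(G) = 2.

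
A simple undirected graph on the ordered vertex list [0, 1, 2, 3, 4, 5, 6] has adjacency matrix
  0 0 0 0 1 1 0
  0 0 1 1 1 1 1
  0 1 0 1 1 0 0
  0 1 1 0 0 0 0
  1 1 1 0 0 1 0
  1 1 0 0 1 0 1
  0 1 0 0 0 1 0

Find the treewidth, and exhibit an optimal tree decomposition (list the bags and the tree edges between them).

Treewidth 2.
One optimal decomposition is:
Bags: B1 = {1, 2, 4}  B2 = {1, 4, 5}  B3 = {1, 5, 6}  B4 = {0, 4, 5}  B5 = {1, 2, 3}
Tree: B1–B2, B2–B3, B2–B4, B1–B5

Every bag has size at most 3, so the width is 3 − 1 = 2 and tw(G) ≤ 2. For the lower bound, the 3 vertices {0, 4, 5} are pairwise adjacent, and any tree decomposition puts a clique entirely inside one bag — forcing width ≥ 2. Therefore the treewidth is 2.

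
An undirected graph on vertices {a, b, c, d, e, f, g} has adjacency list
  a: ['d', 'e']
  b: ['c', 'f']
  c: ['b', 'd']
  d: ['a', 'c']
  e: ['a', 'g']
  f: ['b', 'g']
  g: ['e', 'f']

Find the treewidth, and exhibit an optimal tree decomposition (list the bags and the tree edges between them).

Treewidth 2.
One optimal decomposition is:
Bags: B1 = {b, c, d}  B2 = {a, b, d}  B3 = {a, b, e}  B4 = {b, e, g}  B5 = {b, f, g}
Tree: B1–B2, B2–B3, B3–B4, B4–B5

Every bag has size at most 3, so the width is 3 − 1 = 2 and tw(G) ≤ 2. For the lower bound, G contains the cycle b–c–d–a–e–g–f–b, so G is not a forest; only forests have treewidth ≤ 1, hence tw(G) ≥ 2. Hence tw(G) = 2 exactly.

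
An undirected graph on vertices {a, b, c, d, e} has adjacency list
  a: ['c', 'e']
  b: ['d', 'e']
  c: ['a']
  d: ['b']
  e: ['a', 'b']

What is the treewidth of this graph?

1

A width-1 tree decomposition is:
Bags: B1 = {a, c}  B2 = {a, e}  B3 = {b, e}  B4 = {b, d}
Tree: B1–B2, B2–B3, B3–B4
Each bag holds 2 vertices, so the decomposition has width 1, which upper-bounds the treewidth. Since G has at least one edge (e.g. c–a), it is not an edgeless graph, so tw(G) ≥ 1. Hence tw(G) = 1 exactly.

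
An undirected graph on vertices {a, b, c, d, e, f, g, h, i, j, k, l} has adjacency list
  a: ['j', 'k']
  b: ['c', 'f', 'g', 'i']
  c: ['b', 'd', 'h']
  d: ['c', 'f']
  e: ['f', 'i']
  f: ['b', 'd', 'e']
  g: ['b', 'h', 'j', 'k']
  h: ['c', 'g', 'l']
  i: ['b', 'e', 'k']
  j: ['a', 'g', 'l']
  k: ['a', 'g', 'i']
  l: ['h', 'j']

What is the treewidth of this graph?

3

A width-3 tree decomposition is:
Bags: B1 = {a, j, k, l}  B2 = {g, j, k, l}  B3 = {g, h, k, l}  B4 = {g, h, i, k}  B5 = {b, g, h, i}  B6 = {b, c, h, i}  B7 = {b, c, e, i}  B8 = {b, c, e, f}  B9 = {c, d, e, f}
Tree: B1–B2, B2–B3, B3–B4, B4–B5, B5–B6, B6–B7, B7–B8, B8–B9
Every bag has size at most 4, so the width is 4 − 1 = 3 and tw(G) ≤ 3. For the lower bound: the 4 vertex sets {a,j,l}, {k}, {g}, {b,c,h,i} are disjoint, each induces a connected subgraph, and every pair is joined by at least one edge of G. Contracting each set to a single vertex therefore yields K_{4} as a minor, and since treewidth is minor-monotone, tw(G) ≥ tw(K_{4}) = 3. Combining the bounds, tw(G) = 3.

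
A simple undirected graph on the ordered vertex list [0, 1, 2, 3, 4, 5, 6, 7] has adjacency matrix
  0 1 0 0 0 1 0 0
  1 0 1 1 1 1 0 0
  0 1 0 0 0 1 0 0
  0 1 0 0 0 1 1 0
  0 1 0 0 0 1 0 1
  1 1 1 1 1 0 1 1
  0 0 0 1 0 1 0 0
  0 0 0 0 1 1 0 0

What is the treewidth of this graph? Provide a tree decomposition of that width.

Treewidth 2.
One optimal decomposition is:
Bags: B1 = {1, 4, 5}  B2 = {1, 3, 5}  B3 = {3, 5, 6}  B4 = {4, 5, 7}  B5 = {0, 1, 5}  B6 = {1, 2, 5}
Tree: B1–B2, B2–B3, B1–B4, B1–B5, B5–B6

Each bag holds 3 vertices, so the decomposition has width 2, which upper-bounds the treewidth. Conversely, {0, 1, 5} is a clique of size 3, and the vertices of any clique must share a bag in every tree decomposition; so some bag has ≥ 3 vertices and tw(G) ≥ 2. Combining the bounds, tw(G) = 2.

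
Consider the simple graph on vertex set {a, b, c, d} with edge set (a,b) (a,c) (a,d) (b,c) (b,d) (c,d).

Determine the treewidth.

3

A width-3 tree decomposition is:
Bags: B1 = {a, b, c, d}
Tree: (single bag)
With just one bag of size 4, the width is 4 − 1 = 3, so tw(G) ≤ 3. For the lower bound, the 4 vertices {a, b, c, d} are pairwise adjacent, and any tree decomposition puts a clique entirely inside one bag — forcing width ≥ 3. Hence tw(G) = 3 exactly.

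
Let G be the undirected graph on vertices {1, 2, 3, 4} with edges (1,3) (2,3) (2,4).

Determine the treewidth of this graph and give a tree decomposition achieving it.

Treewidth 1.
One optimal decomposition is:
Bags: B1 = {1, 3}  B2 = {2, 3}  B3 = {2, 4}
Tree: B1–B2, B2–B3

The largest bag has 2 vertices, giving width 1; this decomposition certifies tw(G) ≤ 1. G has an edge, so its treewidth is at least 1. Combining the bounds, tw(G) = 1.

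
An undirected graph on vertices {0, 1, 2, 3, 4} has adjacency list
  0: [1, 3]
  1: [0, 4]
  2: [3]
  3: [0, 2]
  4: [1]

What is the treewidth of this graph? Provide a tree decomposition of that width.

Treewidth 1.
Bags: B1 = {0, 1}  B2 = {1, 4}  B3 = {0, 3}  B4 = {2, 3}
Tree: B1–B2, B1–B3, B3–B4

Every bag has size at most 2, so the width is 2 − 1 = 1 and tw(G) ≤ 1. Since G has at least one edge (e.g. 1–0), it is not an edgeless graph, so tw(G) ≥ 1. Hence tw(G) = 1 exactly.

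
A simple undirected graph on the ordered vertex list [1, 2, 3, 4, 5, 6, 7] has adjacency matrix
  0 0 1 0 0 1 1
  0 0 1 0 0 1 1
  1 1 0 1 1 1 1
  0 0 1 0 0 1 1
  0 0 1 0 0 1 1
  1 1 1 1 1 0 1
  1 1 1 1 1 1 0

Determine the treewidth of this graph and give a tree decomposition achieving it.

Treewidth 3.
One optimal decomposition is:
Bags: B1 = {3, 4, 6, 7}  B2 = {2, 3, 6, 7}  B3 = {1, 3, 6, 7}  B4 = {3, 5, 6, 7}
Tree: B1–B2, B2–B3, B3–B4

Every bag has size at most 4, so the width is 4 − 1 = 3 and tw(G) ≤ 3. Conversely, {1, 3, 6, 7} is a clique of size 4, and the vertices of any clique must share a bag in every tree decomposition; so some bag has ≥ 4 vertices and tw(G) ≥ 3. The upper and lower bounds meet at 3, so that is the treewidth.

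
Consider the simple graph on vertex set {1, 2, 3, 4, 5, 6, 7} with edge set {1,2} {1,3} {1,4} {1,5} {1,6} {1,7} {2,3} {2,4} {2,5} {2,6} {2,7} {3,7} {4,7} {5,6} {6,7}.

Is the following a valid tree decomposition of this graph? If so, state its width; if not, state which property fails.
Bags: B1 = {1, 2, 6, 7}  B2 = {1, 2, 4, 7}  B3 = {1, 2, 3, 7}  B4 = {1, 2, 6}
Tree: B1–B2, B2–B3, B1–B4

No — vertex 5 appears in no bag.

A tree decomposition must satisfy three properties: every vertex lies in some bag; for every edge, both endpoints lie together in some bag; and for every vertex, the bags containing it form a connected subtree. Here vertex 5 appears in no bag, so the decomposition is invalid.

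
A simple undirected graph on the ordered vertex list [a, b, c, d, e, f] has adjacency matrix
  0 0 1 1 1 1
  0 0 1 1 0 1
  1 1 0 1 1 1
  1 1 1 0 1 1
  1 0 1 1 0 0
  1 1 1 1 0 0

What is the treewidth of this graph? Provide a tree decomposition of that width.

Every bag has size at most 4, so the width is 4 − 1 = 3 and tw(G) ≤ 3. For the lower bound, the 4 vertices {a, c, d, e} are pairwise adjacent, and any tree decomposition puts a clique entirely inside one bag — forcing width ≥ 3. Therefore the treewidth is 3.

Treewidth 3.
Bags: B1 = {a, c, d, f}  B2 = {a, c, d, e}  B3 = {b, c, d, f}
Tree: B1–B2, B1–B3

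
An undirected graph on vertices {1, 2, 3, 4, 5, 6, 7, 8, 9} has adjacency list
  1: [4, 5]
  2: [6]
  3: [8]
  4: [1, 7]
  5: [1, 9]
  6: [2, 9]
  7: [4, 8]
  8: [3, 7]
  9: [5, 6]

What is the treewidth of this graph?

1

A width-1 tree decomposition is:
Bags: B1 = {2, 6}  B2 = {6, 9}  B3 = {5, 9}  B4 = {1, 5}  B5 = {1, 4}  B6 = {4, 7}  B7 = {7, 8}  B8 = {3, 8}
Tree: B1–B2, B2–B3, B3–B4, B4–B5, B5–B6, B6–B7, B7–B8
Each bag holds 2 vertices, so the decomposition has width 1, which upper-bounds the treewidth. G has an edge, so its treewidth is at least 1. Hence tw(G) = 1 exactly.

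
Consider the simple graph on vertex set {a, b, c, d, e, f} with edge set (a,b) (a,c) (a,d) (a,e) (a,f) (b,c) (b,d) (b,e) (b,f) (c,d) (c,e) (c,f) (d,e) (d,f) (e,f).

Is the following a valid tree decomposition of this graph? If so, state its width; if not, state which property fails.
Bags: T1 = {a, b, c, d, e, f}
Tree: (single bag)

Checking the three conditions: (i) the bags cover all of {a, b, c, d, e, f}; (ii) for each edge, some bag contains both endpoints; (iii) the bags containing any fixed vertex form a subtree. All hold, so the decomposition is valid with width 6 − 1 = 5.

Yes; width 5.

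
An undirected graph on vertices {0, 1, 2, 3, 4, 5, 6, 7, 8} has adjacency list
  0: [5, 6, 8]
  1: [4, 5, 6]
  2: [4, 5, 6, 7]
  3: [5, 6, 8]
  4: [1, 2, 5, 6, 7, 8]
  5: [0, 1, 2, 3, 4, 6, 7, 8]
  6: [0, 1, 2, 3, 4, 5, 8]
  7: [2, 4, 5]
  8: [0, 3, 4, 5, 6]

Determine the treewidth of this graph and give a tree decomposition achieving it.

Treewidth 3.
Bags: B1 = {2, 4, 5, 6}  B2 = {4, 5, 6, 8}  B3 = {2, 4, 5, 7}  B4 = {3, 5, 6, 8}  B5 = {1, 4, 5, 6}  B6 = {0, 5, 6, 8}
Tree: B1–B2, B1–B3, B2–B4, B1–B5, B4–B6

Each bag holds 4 vertices, so the decomposition has width 3, which upper-bounds the treewidth. Conversely, {0, 5, 6, 8} is a clique of size 4, and the vertices of any clique must share a bag in every tree decomposition; so some bag has ≥ 4 vertices and tw(G) ≥ 3. Therefore the treewidth is 3.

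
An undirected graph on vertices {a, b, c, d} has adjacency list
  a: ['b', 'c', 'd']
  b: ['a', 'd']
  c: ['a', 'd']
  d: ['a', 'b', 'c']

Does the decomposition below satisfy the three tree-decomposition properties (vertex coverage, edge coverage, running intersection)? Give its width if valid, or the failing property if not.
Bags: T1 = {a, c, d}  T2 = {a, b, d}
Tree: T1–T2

Checking the three conditions: (i) the bags cover all of {a, b, c, d}; (ii) for each edge, some bag contains both endpoints; (iii) the bags containing any fixed vertex form a subtree. All hold, so the decomposition is valid with width 3 − 1 = 2.

Yes; width 2.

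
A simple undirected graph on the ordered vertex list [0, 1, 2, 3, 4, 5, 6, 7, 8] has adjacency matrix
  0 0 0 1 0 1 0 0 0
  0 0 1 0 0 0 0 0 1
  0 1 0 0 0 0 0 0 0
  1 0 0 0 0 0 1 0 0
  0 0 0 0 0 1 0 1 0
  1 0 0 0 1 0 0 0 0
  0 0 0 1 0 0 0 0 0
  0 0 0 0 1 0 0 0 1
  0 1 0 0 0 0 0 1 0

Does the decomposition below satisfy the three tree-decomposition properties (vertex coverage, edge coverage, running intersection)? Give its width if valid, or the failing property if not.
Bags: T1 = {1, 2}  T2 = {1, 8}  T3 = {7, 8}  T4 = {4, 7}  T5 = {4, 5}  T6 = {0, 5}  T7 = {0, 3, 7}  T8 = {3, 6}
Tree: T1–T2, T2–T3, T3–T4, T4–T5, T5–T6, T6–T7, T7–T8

No — bags containing vertex 7 are not connected in the tree.

A tree decomposition must satisfy three properties: every vertex lies in some bag; for every edge, both endpoints lie together in some bag; and for every vertex, the bags containing it form a connected subtree. Here bags containing vertex 7 are not connected in the tree, so the decomposition is invalid.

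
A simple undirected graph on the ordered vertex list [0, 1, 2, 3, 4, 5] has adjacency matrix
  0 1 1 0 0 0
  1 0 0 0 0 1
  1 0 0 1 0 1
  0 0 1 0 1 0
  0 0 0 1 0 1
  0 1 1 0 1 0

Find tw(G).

2

A width-2 tree decomposition is:
Bags: B1 = {2, 3, 4}  B2 = {2, 4, 5}  B3 = {0, 2, 5}  B4 = {0, 1, 5}
Tree: B1–B2, B2–B3, B3–B4
Each bag holds 3 vertices, so the decomposition has width 2, which upper-bounds the treewidth. Since 3–4–5–2–3 is a cycle in G, G is not acyclic. Forests are exactly the graphs of treewidth ≤ 1, so tw(G) ≥ 2. Combining the bounds, tw(G) = 2.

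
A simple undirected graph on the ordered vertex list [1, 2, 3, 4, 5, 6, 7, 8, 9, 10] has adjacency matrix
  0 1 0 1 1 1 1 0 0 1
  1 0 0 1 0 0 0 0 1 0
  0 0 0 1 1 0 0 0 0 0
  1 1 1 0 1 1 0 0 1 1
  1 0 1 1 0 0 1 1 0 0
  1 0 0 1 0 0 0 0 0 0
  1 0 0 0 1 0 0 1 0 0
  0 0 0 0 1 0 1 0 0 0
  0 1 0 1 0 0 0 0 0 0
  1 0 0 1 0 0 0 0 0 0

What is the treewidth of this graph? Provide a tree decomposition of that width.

Treewidth 2.
One optimal decomposition is:
Bags: B1 = {1, 4, 5}  B2 = {3, 4, 5}  B3 = {1, 4, 6}  B4 = {1, 5, 7}  B5 = {5, 7, 8}  B6 = {1, 2, 4}  B7 = {1, 4, 10}  B8 = {2, 4, 9}
Tree: B1–B2, B1–B3, B1–B4, B4–B5, B1–B6, B6–B7, B6–B8

Each bag holds 3 vertices, so the decomposition has width 2, which upper-bounds the treewidth. On the other hand G contains the 3-clique {5, 7, 8}. A clique must lie in a single bag of any decomposition, so no decomposition can have width below 2. Hence tw(G) = 2 exactly.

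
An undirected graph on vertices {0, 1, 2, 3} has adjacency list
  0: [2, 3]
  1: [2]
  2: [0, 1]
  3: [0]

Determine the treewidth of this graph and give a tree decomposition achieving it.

Treewidth 1.
One such decomposition:
Bags: B1 = {1, 2}  B2 = {0, 2}  B3 = {0, 3}
Tree: B1–B2, B2–B3

The largest bag has 2 vertices, giving width 1; this decomposition certifies tw(G) ≤ 1. Since G has at least one edge (e.g. 1–2), it is not an edgeless graph, so tw(G) ≥ 1. Therefore the treewidth is 1.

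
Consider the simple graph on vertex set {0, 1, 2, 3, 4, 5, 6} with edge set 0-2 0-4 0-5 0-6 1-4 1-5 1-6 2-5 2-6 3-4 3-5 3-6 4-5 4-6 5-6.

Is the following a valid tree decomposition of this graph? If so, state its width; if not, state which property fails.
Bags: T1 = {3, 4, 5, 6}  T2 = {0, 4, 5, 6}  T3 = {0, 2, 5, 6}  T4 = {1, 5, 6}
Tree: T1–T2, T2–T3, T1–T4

A tree decomposition must satisfy three properties: every vertex lies in some bag; for every edge, both endpoints lie together in some bag; and for every vertex, the bags containing it form a connected subtree. Here edge (4,1) lies in no bag, so the decomposition is invalid.

No — edge (4,1) lies in no bag.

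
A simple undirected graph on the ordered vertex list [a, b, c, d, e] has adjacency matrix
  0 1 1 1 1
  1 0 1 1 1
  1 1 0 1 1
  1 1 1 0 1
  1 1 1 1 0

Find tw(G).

4

A width-4 tree decomposition is:
Bags: B1 = {a, b, c, d, e}
Tree: (single bag)
With just one bag of size 5, the width is 5 − 1 = 4, so tw(G) ≤ 4. Conversely, {a, b, c, d, e} is a clique of size 5, and the vertices of any clique must share a bag in every tree decomposition; so some bag has ≥ 5 vertices and tw(G) ≥ 4. Therefore the treewidth is 4.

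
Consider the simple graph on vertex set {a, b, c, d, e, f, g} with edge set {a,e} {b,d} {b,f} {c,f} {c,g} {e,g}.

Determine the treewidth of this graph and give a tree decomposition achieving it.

Each bag holds 2 vertices, so the decomposition has width 1, which upper-bounds the treewidth. Any graph with an edge has treewidth ≥ 1, and G has the edge a–e. Combining the bounds, tw(G) = 1.

Treewidth 1.
One optimal decomposition is:
Bags: B1 = {a, e}  B2 = {e, g}  B3 = {c, g}  B4 = {c, f}  B5 = {b, f}  B6 = {b, d}
Tree: B1–B2, B2–B3, B3–B4, B4–B5, B5–B6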